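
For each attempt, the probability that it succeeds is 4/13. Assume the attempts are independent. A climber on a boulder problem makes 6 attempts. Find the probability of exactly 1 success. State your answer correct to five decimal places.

0.29361

X ~ Binomial(n=6, p=0.307692).
P(X=1) = C(6,1) · p^1 · (1−p)^5
= 6 · 0.30769 · 0.15904 = 0.2936052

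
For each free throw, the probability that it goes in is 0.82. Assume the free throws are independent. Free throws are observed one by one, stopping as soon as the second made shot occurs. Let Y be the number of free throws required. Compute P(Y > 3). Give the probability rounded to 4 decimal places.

0.0855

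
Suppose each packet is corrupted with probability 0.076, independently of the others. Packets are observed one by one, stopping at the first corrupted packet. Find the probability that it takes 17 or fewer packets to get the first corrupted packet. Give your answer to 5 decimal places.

0.73913

Y = number of packets to the first success; geometric, p = 0.076.
P(Y ≤ 17) = 1 − (1−p)^17 = 1 − 0.2608696 = 0.7391304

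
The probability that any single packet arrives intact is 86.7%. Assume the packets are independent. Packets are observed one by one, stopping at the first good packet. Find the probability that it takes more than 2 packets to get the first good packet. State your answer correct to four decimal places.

0.0177

Y = number of packets to the first success; geometric, p = 0.867.
P(Y > 2) = P(first 2 all fail) = (1−p)^2 = 0.017689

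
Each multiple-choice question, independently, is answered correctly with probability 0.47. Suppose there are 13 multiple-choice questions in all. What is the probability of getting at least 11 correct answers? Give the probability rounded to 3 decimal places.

X ~ Binomial(13, 0.47); P(X ≥ 11) = Σ C(13,k) p^k (1−p)^(13−k) over k:
  k=11: C(13,11)·0.47^11·0.53^2 = 0.00542
  k=12: C(13,12)·0.47^12·0.53^1 = 0.00080
  k=13: C(13,13)·0.47^13·0.53^0 = 0.00005
Total = 0.00627

0.006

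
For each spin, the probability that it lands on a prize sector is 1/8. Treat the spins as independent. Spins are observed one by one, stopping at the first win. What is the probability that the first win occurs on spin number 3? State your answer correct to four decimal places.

0.0957

Geometric (trials to first success), p = 0.125.
P(Y = 3) = (1−p)^2 · p = 0.76562 · 0.125 = 0.095703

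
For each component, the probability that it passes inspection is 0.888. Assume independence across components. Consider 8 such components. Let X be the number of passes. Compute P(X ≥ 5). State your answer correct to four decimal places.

X ~ Binomial(8, 0.888); P(X ≥ 5) = Σ C(8,k) p^k (1−p)^(8−k) over k:
  k=5: C(8,5)·0.888^5·0.112^3 = 0.043442
  k=6: C(8,6)·0.888^6·0.112^2 = 0.172215
  k=7: C(8,7)·0.888^7·0.112^1 = 0.390120
  k=8: C(8,8)·0.888^8·0.112^0 = 0.386637
Total = 0.992415

0.9924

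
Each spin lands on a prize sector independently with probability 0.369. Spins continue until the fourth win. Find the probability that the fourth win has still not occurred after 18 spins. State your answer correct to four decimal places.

0.0571

Needing more than 18 spins ⇔ fewer than 4 successes in the first 18. With X ~ Binomial(18, 0.369), P(Y > 18) = P(X ≤ 3).
  k=0: C(18,0)·0.369^0·0.631^18 = 0.000251
  k=1: C(18,1)·0.369^1·0.631^17 = 0.002647
  k=2: C(18,2)·0.369^2·0.631^16 = 0.013159
  k=3: C(18,3)·0.369^3·0.631^15 = 0.041040
P(X ≤ 3) = 0.057098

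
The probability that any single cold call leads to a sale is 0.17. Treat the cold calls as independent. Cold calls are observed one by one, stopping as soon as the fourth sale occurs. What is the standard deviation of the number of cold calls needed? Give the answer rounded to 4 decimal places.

Y = total cold calls until the fourth success; negative binomial with r=4, p=0.17.
SD(Y) = √[r(1−p)/p²] = √(114.878893) = 10.718157

10.7182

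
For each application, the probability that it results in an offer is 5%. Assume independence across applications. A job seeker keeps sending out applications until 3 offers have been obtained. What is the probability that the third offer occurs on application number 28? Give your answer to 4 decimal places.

0.0122

Y = trial on which the third success occurs; negative binomial, r=3, p=0.05.
P(Y=28) = C(27,2) · p^3 · (1−p)^25
= 351 · 0.000125 · 0.27739 = 0.012170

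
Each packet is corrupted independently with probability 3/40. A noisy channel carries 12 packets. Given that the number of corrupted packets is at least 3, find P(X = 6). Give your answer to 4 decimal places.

X ~ Binomial(12, 0.075). Want P(X=6 | X≥3) = P(X=6) / P(X≥3).
P(X=6) = C(12,6)·0.075^6·0.925^6 = 0.000103
P(X≥3) = 1 − 0.392375 − 0.381770 − 0.170249 = 0.055607
Ratio = 0.000103 / 0.055607 = 0.001853

0.0019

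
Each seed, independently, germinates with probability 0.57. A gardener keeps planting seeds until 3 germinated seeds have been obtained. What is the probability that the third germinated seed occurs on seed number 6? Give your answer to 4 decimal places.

0.1472

Y = trial on which the third success occurs; negative binomial, r=3, p=0.57.
P(Y=6) = C(5,2) · p^3 · (1−p)^3
= 10 · 0.18519 · 0.079507 = 0.147241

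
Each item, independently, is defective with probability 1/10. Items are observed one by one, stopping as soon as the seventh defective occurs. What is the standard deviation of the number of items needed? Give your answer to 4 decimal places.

Y = total items until the seventh success; negative binomial with r=7, p=0.10.
SD(Y) = √[r(1−p)/p²] = √(630.000000) = 25.099801

25.0998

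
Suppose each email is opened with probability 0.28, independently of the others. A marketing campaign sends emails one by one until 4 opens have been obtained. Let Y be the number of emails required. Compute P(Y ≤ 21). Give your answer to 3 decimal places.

0.880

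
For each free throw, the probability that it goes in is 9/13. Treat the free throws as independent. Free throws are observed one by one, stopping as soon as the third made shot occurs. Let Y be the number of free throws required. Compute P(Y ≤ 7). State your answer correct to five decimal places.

Finishing within 7 free throws ⇔ at least 3 successes in the first 7. With X ~ Binomial(7, 0.692308), P(Y ≤ 7) = 1 − P(X ≤ 2).
  k=0: C(7,0)·0.692308^0·0.307692^7 = 0.0002611
  k=1: C(7,1)·0.692308^1·0.307692^6 = 0.0041124
  k=2: C(7,2)·0.692308^2·0.307692^5 = 0.0277588
1 − 0.0321323 = 0.9678677

0.96787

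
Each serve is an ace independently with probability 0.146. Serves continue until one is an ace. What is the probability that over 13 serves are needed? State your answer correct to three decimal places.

0.129

Y = number of serves to the first success; geometric, p = 0.146.
P(Y > 13) = P(first 13 all fail) = (1−p)^13 = 0.12851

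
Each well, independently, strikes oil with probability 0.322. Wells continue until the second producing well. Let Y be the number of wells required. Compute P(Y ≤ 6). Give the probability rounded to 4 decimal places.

0.6261

Finishing within 6 wells ⇔ at least 2 successes in the first 6. With X ~ Binomial(6, 0.322), P(Y ≤ 6) = 1 − P(X ≤ 1).
  k=0: C(6,0)·0.322^0·0.678^6 = 0.097136
  k=1: C(6,1)·0.322^1·0.678^5 = 0.276793
1 − 0.373929 = 0.626071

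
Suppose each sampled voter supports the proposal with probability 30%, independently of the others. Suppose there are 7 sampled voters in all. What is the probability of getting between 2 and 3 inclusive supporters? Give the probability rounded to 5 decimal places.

0.54455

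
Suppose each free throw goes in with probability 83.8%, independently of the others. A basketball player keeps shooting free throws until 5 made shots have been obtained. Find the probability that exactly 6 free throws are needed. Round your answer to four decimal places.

0.3347

Y = trial on which the fifth success occurs; negative binomial, r=5, p=0.838.
P(Y=6) = C(5,4) · p^5 · (1−p)^1
= 5 · 0.41326 · 0.162 = 0.334738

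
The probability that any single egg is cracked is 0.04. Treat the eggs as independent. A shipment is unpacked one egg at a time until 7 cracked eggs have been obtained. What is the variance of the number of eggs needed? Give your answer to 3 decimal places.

Y = total eggs until the seventh success; negative binomial with r=7, p=0.04.
Var(Y) = r(1−p)/p² = 7·0.96 / 0.04² = 4200.00000

4200.000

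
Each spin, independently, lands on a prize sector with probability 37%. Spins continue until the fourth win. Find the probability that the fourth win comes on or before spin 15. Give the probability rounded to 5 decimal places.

0.86491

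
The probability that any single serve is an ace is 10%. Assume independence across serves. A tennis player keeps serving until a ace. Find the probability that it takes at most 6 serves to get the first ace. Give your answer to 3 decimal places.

0.469

Y = number of serves to the first success; geometric, p = 0.10.
P(Y ≤ 6) = 1 − (1−p)^6 = 1 − 0.53144 = 0.46856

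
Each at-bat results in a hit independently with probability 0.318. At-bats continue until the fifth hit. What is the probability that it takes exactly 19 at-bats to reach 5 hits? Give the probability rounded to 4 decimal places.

Y = trial on which the fifth success occurs; negative binomial, r=5, p=0.318.
P(Y=19) = C(18,4) · p^5 · (1−p)^14
= 3060 · 0.0032519 · 0.0047096 = 0.046864

0.0469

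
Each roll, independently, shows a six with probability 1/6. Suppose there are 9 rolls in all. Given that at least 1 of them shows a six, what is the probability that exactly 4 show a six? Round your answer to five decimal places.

X ~ Binomial(9, 0.166667). Want P(X=4 | X≥1) = P(X=4) / P(X≥1).
P(X=4) = C(9,4)·0.166667^4·0.833333^5 = 0.0390714
P(X≥1) = 1 − 0.1938067 = 0.8061933
Ratio = 0.0390714 / 0.8061933 = 0.0484641

0.04846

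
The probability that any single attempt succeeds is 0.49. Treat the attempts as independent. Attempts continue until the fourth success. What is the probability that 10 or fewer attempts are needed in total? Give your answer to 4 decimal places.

0.8112

Finishing within 10 attempts ⇔ at least 4 successes in the first 10. With X ~ Binomial(10, 0.49), P(Y ≤ 10) = 1 − P(X ≤ 3).
  k=0: C(10,0)·0.49^0·0.51^10 = 0.001190
  k=1: C(10,1)·0.49^1·0.51^9 = 0.011437
  k=2: C(10,2)·0.49^2·0.51^8 = 0.049450
  k=3: C(10,3)·0.49^3·0.51^7 = 0.126695
1 − 0.188773 = 0.811227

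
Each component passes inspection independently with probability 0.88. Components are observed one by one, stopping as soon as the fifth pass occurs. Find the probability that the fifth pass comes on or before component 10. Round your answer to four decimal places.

Finishing within 10 components ⇔ at least 5 successes in the first 10. With X ~ Binomial(10, 0.88), P(Y ≤ 10) = 1 − P(X ≤ 4).
  k=0: C(10,0)·0.88^0·0.12^10 = 0.000000
  k=1: C(10,1)·0.88^1·0.12^9 = 0.000000
  k=2: C(10,2)·0.88^2·0.12^8 = 0.000001
  k=3: C(10,3)·0.88^3·0.12^7 = 0.000029
  k=4: C(10,4)·0.88^4·0.12^6 = 0.000376
1 − 0.000407 = 0.999593

0.9996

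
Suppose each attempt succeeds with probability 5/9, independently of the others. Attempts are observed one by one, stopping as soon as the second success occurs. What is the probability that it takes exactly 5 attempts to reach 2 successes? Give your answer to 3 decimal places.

Y = trial on which the second success occurs; negative binomial, r=2, p=0.555556.
P(Y=5) = C(4,1) · p^2 · (1−p)^3
= 4 · 0.30864 · 0.087791 = 0.10838

0.108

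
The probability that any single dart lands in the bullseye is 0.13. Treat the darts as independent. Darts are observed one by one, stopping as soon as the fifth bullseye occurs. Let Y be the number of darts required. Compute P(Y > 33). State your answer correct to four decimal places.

Needing more than 33 darts ⇔ fewer than 5 successes in the first 33. With X ~ Binomial(33, 0.13), P(Y > 33) = P(X ≤ 4).
  k=0: C(33,0)·0.13^0·0.87^33 = 0.010096
  k=1: C(33,1)·0.13^1·0.87^32 = 0.049782
  k=2: C(33,2)·0.13^2·0.87^31 = 0.119019
  k=3: C(33,3)·0.13^3·0.87^30 = 0.183773
  k=4: C(33,4)·0.13^4·0.87^29 = 0.205953
P(X ≤ 4) = 0.568623

0.5686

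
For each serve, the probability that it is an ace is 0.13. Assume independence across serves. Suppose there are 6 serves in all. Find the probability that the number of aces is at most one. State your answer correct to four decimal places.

0.8224

X ~ Binomial(6, 0.13); P(X ≤ 1) = Σ C(6,k) p^k (1−p)^(6−k) over k:
  k=0: C(6,0)·0.13^0·0.87^6 = 0.433626
  k=1: C(6,1)·0.13^1·0.87^5 = 0.388768
Total = 0.822395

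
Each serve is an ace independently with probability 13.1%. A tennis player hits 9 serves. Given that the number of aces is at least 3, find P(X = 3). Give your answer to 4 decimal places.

0.7912

X ~ Binomial(9, 0.131). Want P(X=3 | X≥3) = P(X=3) / P(X≥3).
P(X=3) = C(9,3)·0.131^3·0.869^6 = 0.081323
P(X≥3) = 1 − 0.282604 − 0.383418 − 0.231198 = 0.102781
Ratio = 0.081323 / 0.102781 = 0.791224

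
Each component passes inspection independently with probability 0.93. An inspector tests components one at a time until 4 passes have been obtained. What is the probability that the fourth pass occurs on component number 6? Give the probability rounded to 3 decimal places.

0.037

Y = trial on which the fourth success occurs; negative binomial, r=4, p=0.93.
P(Y=6) = C(5,3) · p^4 · (1−p)^2
= 10 · 0.74805 · 0.0049 = 0.03665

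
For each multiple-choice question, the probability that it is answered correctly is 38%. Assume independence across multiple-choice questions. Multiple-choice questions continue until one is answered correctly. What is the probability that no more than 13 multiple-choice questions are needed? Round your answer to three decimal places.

Y = number of multiple-choice questions to the first success; geometric, p = 0.38.
P(Y ≤ 13) = 1 − (1−p)^13 = 1 − 0.00200 = 0.99800

0.998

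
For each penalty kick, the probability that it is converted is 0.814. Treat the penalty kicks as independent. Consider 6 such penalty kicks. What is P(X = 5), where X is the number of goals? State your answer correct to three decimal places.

0.399

X ~ Binomial(n=6, p=0.814).
P(X=5) = C(6,5) · p^5 · (1−p)^1
= 6 · 0.35737 · 0.186 = 0.39883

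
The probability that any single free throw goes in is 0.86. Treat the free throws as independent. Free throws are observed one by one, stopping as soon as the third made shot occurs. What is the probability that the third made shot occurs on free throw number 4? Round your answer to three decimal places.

0.267

Y = trial on which the third success occurs; negative binomial, r=3, p=0.86.
P(Y=4) = C(3,2) · p^3 · (1−p)^1
= 3 · 0.63606 · 0.14 = 0.26714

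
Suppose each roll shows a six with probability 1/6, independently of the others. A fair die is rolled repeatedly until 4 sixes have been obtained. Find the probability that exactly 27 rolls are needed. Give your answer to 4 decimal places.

Y = trial on which the fourth success occurs; negative binomial, r=4, p=0.166667.
P(Y=27) = C(26,3) · p^4 · (1−p)^23
= 2600 · 0.0007716 · 0.015095 = 0.030283

0.0303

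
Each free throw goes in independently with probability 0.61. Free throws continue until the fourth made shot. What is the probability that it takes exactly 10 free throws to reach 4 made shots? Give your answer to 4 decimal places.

0.0409

Y = trial on which the fourth success occurs; negative binomial, r=4, p=0.61.
P(Y=10) = C(9,3) · p^4 · (1−p)^6
= 84 · 0.13846 · 0.0035187 = 0.040925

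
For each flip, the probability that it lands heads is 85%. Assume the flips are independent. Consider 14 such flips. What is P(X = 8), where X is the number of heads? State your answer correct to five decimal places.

0.00932

X ~ Binomial(n=14, p=0.85).
P(X=8) = C(14,8) · p^8 · (1−p)^6
= 3003 · 0.27249 · 1.1391e-05 = 0.0093208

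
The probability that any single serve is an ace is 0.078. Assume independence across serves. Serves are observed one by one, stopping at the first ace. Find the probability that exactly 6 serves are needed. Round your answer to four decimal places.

0.0520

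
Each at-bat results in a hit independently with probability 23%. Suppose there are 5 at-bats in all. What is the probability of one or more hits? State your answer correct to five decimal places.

0.72932

P(at least one) = 1 − P(none) = 1 − (1 − 0.23)^5
= 1 − 0.2706784 = 0.7293216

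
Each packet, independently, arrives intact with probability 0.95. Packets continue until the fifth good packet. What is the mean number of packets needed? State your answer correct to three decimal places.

5.263

Y = total packets until the fifth success; negative binomial with r=5, p=0.95.
E[Y] = r / p = 5 / 0.95 = 5.26316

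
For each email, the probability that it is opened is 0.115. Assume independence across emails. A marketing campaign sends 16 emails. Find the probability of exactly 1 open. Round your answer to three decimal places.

0.294

X ~ Binomial(n=16, p=0.115).
P(X=1) = C(16,1) · p^1 · (1−p)^15
= 16 · 0.115 · 0.16001 = 0.29442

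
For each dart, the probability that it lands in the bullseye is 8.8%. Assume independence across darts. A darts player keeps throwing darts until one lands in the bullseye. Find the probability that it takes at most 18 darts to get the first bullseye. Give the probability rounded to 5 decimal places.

0.80949

Y = number of darts to the first success; geometric, p = 0.088.
P(Y ≤ 18) = 1 − (1−p)^18 = 1 − 0.1905053 = 0.8094947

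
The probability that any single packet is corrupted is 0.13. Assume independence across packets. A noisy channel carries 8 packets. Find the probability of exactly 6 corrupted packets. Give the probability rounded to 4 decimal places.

X ~ Binomial(n=8, p=0.13).
P(X=6) = C(8,6) · p^6 · (1−p)^2
= 28 · 4.8268e-06 · 0.7569 = 0.000102

0.0001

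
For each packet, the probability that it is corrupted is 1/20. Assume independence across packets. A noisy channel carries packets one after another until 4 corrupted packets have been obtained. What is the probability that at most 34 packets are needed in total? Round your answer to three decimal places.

0.088

Finishing within 34 packets ⇔ at least 4 successes in the first 34. With X ~ Binomial(34, 0.05), P(Y ≤ 34) = 1 − P(X ≤ 3).
  k=0: C(34,0)·0.05^0·0.95^34 = 0.17482
  k=1: C(34,1)·0.05^1·0.95^33 = 0.31284
  k=2: C(34,2)·0.05^2·0.95^32 = 0.27168
  k=3: C(34,3)·0.05^3·0.95^31 = 0.15252
1 − 0.91187 = 0.08813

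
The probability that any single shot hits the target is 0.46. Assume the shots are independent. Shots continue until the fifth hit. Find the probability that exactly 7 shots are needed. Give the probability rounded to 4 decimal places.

Y = trial on which the fifth success occurs; negative binomial, r=5, p=0.46.
P(Y=7) = C(6,4) · p^5 · (1−p)^2
= 15 · 0.020596 · 0.2916 = 0.090088

0.0901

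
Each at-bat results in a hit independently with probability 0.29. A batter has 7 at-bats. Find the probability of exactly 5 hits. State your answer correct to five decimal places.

X ~ Binomial(n=7, p=0.29).
P(X=5) = C(7,5) · p^5 · (1−p)^2
= 21 · 0.0020511 · 0.5041 = 0.0217133

0.02171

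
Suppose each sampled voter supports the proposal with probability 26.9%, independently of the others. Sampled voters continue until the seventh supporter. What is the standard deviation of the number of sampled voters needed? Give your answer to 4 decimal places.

8.4092

Y = total sampled voters until the seventh success; negative binomial with r=7, p=0.269.
SD(Y) = √[r(1−p)/p²] = √(70.714888) = 8.409214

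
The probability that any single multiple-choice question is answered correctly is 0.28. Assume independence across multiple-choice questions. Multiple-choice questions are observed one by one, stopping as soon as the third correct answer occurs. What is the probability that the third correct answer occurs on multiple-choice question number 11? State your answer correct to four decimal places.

Y = trial on which the third success occurs; negative binomial, r=3, p=0.28.
P(Y=11) = C(10,2) · p^3 · (1−p)^8
= 45 · 0.021952 · 0.07222 = 0.071342

0.0713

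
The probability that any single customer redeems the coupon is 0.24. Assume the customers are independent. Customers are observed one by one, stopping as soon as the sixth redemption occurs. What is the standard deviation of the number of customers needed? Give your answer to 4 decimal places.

Y = total customers until the sixth success; negative binomial with r=6, p=0.24.
SD(Y) = √[r(1−p)/p²] = √(79.166667) = 8.897565

8.8976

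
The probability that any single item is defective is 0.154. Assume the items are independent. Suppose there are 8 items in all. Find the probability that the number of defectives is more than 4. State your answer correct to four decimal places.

X ~ Binomial(8, 0.154); P(X ≥ 5) = Σ C(8,k) p^k (1−p)^(8−k) over k:
  k=5: C(8,5)·0.154^5·0.846^3 = 0.002937
  k=6: C(8,6)·0.154^6·0.846^2 = 0.000267
  k=7: C(8,7)·0.154^7·0.846^1 = 0.000014
  k=8: C(8,8)·0.154^8·0.846^0 = 0.000000
Total = 0.003219

0.0032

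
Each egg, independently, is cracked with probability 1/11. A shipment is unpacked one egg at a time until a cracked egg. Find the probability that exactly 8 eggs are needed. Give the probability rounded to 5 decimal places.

Geometric (trials to first success), p = 0.090909.
P(Y = 8) = (1−p)^7 · p = 0.51316 · 0.090909 = 0.0466507

0.04665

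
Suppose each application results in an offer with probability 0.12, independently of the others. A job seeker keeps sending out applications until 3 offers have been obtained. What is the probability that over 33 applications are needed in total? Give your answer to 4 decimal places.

0.2255

Needing more than 33 applications ⇔ fewer than 3 successes in the first 33. With X ~ Binomial(33, 0.12), P(Y > 33) = P(X ≤ 2).
  k=0: C(33,0)·0.12^0·0.88^33 = 0.014721
  k=1: C(33,1)·0.12^1·0.88^32 = 0.066243
  k=2: C(33,2)·0.12^2·0.88^31 = 0.144530
P(X ≤ 2) = 0.225494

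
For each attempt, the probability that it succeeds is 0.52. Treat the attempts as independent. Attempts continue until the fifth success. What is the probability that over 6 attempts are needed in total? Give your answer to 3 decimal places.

Needing more than 6 attempts ⇔ fewer than 5 successes in the first 6. With X ~ Binomial(6, 0.52), P(Y > 6) = P(X ≤ 4).
  k=0: C(6,0)·0.52^0·0.48^6 = 0.01223
  k=1: C(6,1)·0.52^1·0.48^5 = 0.07950
  k=2: C(6,2)·0.52^2·0.48^4 = 0.21531
  k=3: C(6,3)·0.52^3·0.48^3 = 0.31100
  k=4: C(6,4)·0.52^4·0.48^2 = 0.25269
P(X ≤ 4) = 0.87073

0.871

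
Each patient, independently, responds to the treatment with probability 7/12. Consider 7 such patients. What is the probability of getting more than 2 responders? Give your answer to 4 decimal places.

X ~ Binomial(7, 0.583333); P(X ≥ 3) = Σ C(7,k) p^k (1−p)^(7−k) over k:
  k=3: C(7,3)·0.583333^3·0.416667^4 = 0.209398
  k=4: C(7,4)·0.583333^4·0.416667^3 = 0.293158
  k=5: C(7,5)·0.583333^5·0.416667^2 = 0.246253
  k=6: C(7,6)·0.583333^6·0.416667^1 = 0.114918
  k=7: C(7,7)·0.583333^7·0.416667^0 = 0.022984
Total = 0.886710

0.8867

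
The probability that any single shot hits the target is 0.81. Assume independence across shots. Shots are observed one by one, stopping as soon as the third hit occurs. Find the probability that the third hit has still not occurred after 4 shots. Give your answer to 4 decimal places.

Needing more than 4 shots ⇔ fewer than 3 successes in the first 4. With X ~ Binomial(4, 0.81), P(Y > 4) = P(X ≤ 2).
  k=0: C(4,0)·0.81^0·0.19^4 = 0.001303
  k=1: C(4,1)·0.81^1·0.19^3 = 0.022223
  k=2: C(4,2)·0.81^2·0.19^2 = 0.142111
P(X ≤ 2) = 0.165638

0.1656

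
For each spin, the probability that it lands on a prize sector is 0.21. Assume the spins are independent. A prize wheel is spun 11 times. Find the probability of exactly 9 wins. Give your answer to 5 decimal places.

X ~ Binomial(n=11, p=0.21).
P(X=9) = C(11,9) · p^9 · (1−p)^2
= 55 · 7.9428e-07 · 0.6241 = 0.0000273

0.00003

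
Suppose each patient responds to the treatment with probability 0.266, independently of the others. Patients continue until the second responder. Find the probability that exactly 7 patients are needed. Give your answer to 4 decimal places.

0.0904

Y = trial on which the second success occurs; negative binomial, r=2, p=0.266.
P(Y=7) = C(6,1) · p^2 · (1−p)^5
= 6 · 0.070756 · 0.21305 = 0.090447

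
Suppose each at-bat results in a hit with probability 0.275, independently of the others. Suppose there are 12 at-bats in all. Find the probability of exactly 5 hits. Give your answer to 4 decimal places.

0.1311

X ~ Binomial(n=12, p=0.275).
P(X=5) = C(12,5) · p^5 · (1−p)^7
= 792 · 0.0015728 · 0.10528 = 0.131146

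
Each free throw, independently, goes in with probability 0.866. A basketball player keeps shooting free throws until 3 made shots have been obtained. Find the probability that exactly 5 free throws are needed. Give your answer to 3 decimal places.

Y = trial on which the third success occurs; negative binomial, r=3, p=0.866.
P(Y=5) = C(4,2) · p^3 · (1−p)^2
= 6 · 0.64946 · 0.017956 = 0.06997

0.070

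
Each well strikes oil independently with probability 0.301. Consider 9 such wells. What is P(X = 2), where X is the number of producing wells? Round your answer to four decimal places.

X ~ Binomial(n=9, p=0.301).
P(X=2) = C(9,2) · p^2 · (1−p)^7
= 36 · 0.090601 · 0.081534 = 0.265935

0.2659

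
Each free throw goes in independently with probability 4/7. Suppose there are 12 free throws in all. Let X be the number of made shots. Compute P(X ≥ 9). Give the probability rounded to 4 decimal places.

X ~ Binomial(12, 0.571429); P(X ≥ 9) = Σ C(12,k) p^k (1−p)^(12−k) over k:
  k=9: C(12,9)·0.571429^9·0.428571^3 = 0.112499
  k=10: C(12,10)·0.571429^10·0.428571^2 = 0.045000
  k=11: C(12,11)·0.571429^11·0.428571^1 = 0.010909
  k=12: C(12,12)·0.571429^12·0.428571^0 = 0.001212
Total = 0.169620

0.1696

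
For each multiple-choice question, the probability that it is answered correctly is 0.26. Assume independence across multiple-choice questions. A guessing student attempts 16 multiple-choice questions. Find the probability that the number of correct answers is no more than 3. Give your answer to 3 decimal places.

X ~ Binomial(16, 0.26); P(X ≤ 3) = Σ C(16,k) p^k (1−p)^(16−k) over k:
  k=0: C(16,0)·0.26^0·0.74^16 = 0.00809
  k=1: C(16,1)·0.26^1·0.74^15 = 0.04545
  k=2: C(16,2)·0.26^2·0.74^14 = 0.11978
  k=3: C(16,3)·0.26^3·0.74^13 = 0.19639
Total = 0.36971

0.370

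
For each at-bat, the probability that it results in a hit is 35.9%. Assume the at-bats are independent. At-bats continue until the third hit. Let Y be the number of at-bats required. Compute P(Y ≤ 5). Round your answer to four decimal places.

Finishing within 5 at-bats ⇔ at least 3 successes in the first 5. With X ~ Binomial(5, 0.359), P(Y ≤ 5) = 1 − P(X ≤ 2).
  k=0: C(5,0)·0.359^0·0.641^5 = 0.108216
  k=1: C(5,1)·0.359^1·0.641^4 = 0.303038
  k=2: C(5,2)·0.359^2·0.641^3 = 0.339440
1 − 0.750693 = 0.249307

0.2493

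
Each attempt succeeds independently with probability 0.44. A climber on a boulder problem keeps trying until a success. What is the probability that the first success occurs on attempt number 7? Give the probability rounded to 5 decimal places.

0.01357

Geometric (trials to first success), p = 0.44.
P(Y = 7) = (1−p)^6 · p = 0.030841 · 0.44 = 0.0135700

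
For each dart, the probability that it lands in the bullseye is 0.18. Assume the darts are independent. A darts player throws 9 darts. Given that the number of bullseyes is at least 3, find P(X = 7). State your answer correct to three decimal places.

0.001

X ~ Binomial(9, 0.18). Want P(X=7 | X≥3) = P(X=7) / P(X≥3).
P(X=7) = C(9,7)·0.18^7·0.82^2 = 0.00015
P(X≥3) = 1 − 0.16762 − 0.33115 − 0.29077 = 0.21046
Ratio = 0.00015 / 0.21046 = 0.00070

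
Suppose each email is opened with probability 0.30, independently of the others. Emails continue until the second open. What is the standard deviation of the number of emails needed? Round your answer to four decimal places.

Y = total emails until the second success; negative binomial with r=2, p=0.30.
SD(Y) = √[r(1−p)/p²] = √(15.555556) = 3.944053

3.9441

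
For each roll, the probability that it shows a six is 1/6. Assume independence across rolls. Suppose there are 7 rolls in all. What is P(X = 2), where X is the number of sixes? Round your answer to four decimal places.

X ~ Binomial(n=7, p=0.166667).
P(X=2) = C(7,2) · p^2 · (1−p)^5
= 21 · 0.027778 · 0.40188 = 0.234429

0.2344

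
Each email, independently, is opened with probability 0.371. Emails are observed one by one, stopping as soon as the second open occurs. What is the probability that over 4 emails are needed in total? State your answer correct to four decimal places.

0.5258

Needing more than 4 emails ⇔ fewer than 2 successes in the first 4. With X ~ Binomial(4, 0.371), P(Y > 4) = P(X ≤ 1).
  k=0: C(4,0)·0.371^0·0.629^4 = 0.156532
  k=1: C(4,1)·0.371^1·0.629^3 = 0.369306
P(X ≤ 1) = 0.525837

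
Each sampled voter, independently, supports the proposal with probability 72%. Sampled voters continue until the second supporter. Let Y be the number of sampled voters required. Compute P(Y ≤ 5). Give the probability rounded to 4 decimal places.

0.9762

Finishing within 5 sampled voters ⇔ at least 2 successes in the first 5. With X ~ Binomial(5, 0.72), P(Y ≤ 5) = 1 − P(X ≤ 1).
  k=0: C(5,0)·0.72^0·0.28^5 = 0.001721
  k=1: C(5,1)·0.72^1·0.28^4 = 0.022128
1 − 0.023849 = 0.976151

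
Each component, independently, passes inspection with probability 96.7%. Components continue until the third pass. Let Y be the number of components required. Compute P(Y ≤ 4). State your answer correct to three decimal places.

0.994

Finishing within 4 components ⇔ at least 3 successes in the first 4. With X ~ Binomial(4, 0.967), P(Y ≤ 4) = 1 − P(X ≤ 2).
  k=0: C(4,0)·0.967^0·0.033^4 = 0.00000
  k=1: C(4,1)·0.967^1·0.033^3 = 0.00014
  k=2: C(4,2)·0.967^2·0.033^2 = 0.00611
1 − 0.00625 = 0.99375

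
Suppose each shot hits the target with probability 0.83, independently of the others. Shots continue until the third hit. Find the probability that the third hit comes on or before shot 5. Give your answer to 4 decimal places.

Finishing within 5 shots ⇔ at least 3 successes in the first 5. With X ~ Binomial(5, 0.83), P(Y ≤ 5) = 1 − P(X ≤ 2).
  k=0: C(5,0)·0.83^0·0.17^5 = 0.000142
  k=1: C(5,1)·0.83^1·0.17^4 = 0.003466
  k=2: C(5,2)·0.83^2·0.17^3 = 0.033846
1 − 0.037454 = 0.962546

0.9625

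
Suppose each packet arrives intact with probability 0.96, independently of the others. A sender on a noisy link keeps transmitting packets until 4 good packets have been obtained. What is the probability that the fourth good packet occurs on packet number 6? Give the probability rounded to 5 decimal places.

0.01359

Y = trial on which the fourth success occurs; negative binomial, r=4, p=0.96.
P(Y=6) = C(5,3) · p^4 · (1−p)^2
= 10 · 0.84935 · 0.0016 = 0.0135895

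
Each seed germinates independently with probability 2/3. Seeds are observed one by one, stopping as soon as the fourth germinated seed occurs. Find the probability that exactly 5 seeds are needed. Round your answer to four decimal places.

0.2634

Y = trial on which the fourth success occurs; negative binomial, r=4, p=0.666667.
P(Y=5) = C(4,3) · p^4 · (1−p)^1
= 4 · 0.19753 · 0.33333 = 0.263374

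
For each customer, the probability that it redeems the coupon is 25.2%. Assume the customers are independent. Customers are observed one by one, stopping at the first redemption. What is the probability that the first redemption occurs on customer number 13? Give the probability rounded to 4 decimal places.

0.0077

Geometric (trials to first success), p = 0.252.
P(Y = 13) = (1−p)^12 · p = 0.030677 · 0.252 = 0.007731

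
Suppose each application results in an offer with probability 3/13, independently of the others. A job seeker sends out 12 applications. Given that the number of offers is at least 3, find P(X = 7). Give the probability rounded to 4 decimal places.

X ~ Binomial(12, 0.230769). Want P(X=7 | X≥3) = P(X=7) / P(X≥3).
P(X=7) = C(12,7)·0.230769^7·0.769231^5 = 0.007435
P(X≥3) = 1 − 0.042922 − 0.154519 − 0.254957 = 0.547602
Ratio = 0.007435 / 0.547602 = 0.013577

0.0136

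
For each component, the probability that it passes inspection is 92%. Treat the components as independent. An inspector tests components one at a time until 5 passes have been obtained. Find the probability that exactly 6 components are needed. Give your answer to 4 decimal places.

0.2636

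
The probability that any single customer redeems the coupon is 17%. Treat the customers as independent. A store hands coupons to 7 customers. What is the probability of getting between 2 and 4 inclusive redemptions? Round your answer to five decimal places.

0.33738

X ~ Binomial(7, 0.17); P(2 ≤ X ≤ 4) = Σ C(7,k) p^k (1−p)^(7−k) over k:
  k=2: C(7,2)·0.17^2·0.83^5 = 0.2390604
  k=3: C(7,3)·0.17^3·0.83^4 = 0.0816070
  k=4: C(7,4)·0.17^4·0.83^3 = 0.0167147
Total = 0.3373820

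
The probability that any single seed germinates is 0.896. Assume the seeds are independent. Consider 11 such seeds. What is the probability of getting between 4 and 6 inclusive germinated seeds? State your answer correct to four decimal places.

0.0033

X ~ Binomial(11, 0.896); P(4 ≤ X ≤ 6) = Σ C(11,k) p^k (1−p)^(11−k) over k:
  k=4: C(11,4)·0.896^4·0.104^7 = 0.000028
  k=5: C(11,5)·0.896^5·0.104^6 = 0.000338
  k=6: C(11,6)·0.896^6·0.104^5 = 0.002908
Total = 0.003274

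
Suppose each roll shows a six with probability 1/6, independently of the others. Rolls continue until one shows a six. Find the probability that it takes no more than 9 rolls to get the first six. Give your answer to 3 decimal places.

Y = number of rolls to the first success; geometric, p = 0.166667.
P(Y ≤ 9) = 1 − (1−p)^9 = 1 − 0.19381 = 0.80619

0.806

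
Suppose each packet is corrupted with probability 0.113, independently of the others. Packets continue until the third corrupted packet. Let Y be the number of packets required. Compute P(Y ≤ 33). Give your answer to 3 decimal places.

Finishing within 33 packets ⇔ at least 3 successes in the first 33. With X ~ Binomial(33, 0.113), P(Y ≤ 33) = 1 − P(X ≤ 2).
  k=0: C(33,0)·0.113^0·0.887^33 = 0.01912
  k=1: C(33,1)·0.113^1·0.887^32 = 0.08038
  k=2: C(33,2)·0.113^2·0.887^31 = 0.16384
1 − 0.26334 = 0.73666

0.737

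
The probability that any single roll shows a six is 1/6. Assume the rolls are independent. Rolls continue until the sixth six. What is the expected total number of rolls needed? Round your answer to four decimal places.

Y = total rolls until the sixth success; negative binomial with r=6, p=0.166667.
E[Y] = r / p = 6 / 0.166667 = 36.000000

36.0000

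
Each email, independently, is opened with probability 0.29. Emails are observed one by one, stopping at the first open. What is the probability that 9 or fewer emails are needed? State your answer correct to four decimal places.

0.9542

Y = number of emails to the first success; geometric, p = 0.29.
P(Y ≤ 9) = 1 − (1−p)^9 = 1 − 0.045849 = 0.954151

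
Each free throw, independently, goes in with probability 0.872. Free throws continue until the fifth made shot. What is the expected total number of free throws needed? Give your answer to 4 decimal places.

Y = total free throws until the fifth success; negative binomial with r=5, p=0.872.
E[Y] = r / p = 5 / 0.872 = 5.733945

5.7339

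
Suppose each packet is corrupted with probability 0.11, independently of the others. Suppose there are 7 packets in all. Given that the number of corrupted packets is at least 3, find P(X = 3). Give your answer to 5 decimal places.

0.88250

X ~ Binomial(7, 0.11). Want P(X=3 | X≥3) = P(X=3) / P(X≥3).
P(X=3) = C(7,3)·0.11^3·0.89^4 = 0.0292285
P(X≥3) = 1 − 0.4423133 − 0.3826756 − 0.1418910 = 0.0331201
Ratio = 0.0292285 / 0.0331201 = 0.8824994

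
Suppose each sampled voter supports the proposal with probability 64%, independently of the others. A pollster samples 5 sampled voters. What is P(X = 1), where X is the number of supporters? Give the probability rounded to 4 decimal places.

0.0537

X ~ Binomial(n=5, p=0.64).
P(X=1) = C(5,1) · p^1 · (1−p)^4
= 5 · 0.64 · 0.016796 = 0.053748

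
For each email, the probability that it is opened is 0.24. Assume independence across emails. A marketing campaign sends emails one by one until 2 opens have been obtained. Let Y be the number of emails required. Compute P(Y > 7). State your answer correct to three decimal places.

0.470

Needing more than 7 emails ⇔ fewer than 2 successes in the first 7. With X ~ Binomial(7, 0.24), P(Y > 7) = P(X ≤ 1).
  k=0: C(7,0)·0.24^0·0.76^7 = 0.14645
  k=1: C(7,1)·0.24^1·0.76^6 = 0.32374
P(X ≤ 1) = 0.47019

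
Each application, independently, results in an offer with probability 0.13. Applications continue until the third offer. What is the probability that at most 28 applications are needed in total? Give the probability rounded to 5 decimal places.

Finishing within 28 applications ⇔ at least 3 successes in the first 28. With X ~ Binomial(28, 0.13), P(Y ≤ 28) = 1 − P(X ≤ 2).
  k=0: C(28,0)·0.13^0·0.87^28 = 0.0202553
  k=1: C(28,1)·0.13^1·0.87^27 = 0.0847464
  k=2: C(28,2)·0.13^2·0.87^26 = 0.1709539
1 − 0.2759556 = 0.7240444

0.72404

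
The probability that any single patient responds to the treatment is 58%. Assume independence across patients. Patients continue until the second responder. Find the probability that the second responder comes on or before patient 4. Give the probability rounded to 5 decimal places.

0.79700

Finishing within 4 patients ⇔ at least 2 successes in the first 4. With X ~ Binomial(4, 0.58), P(Y ≤ 4) = 1 − P(X ≤ 1).
  k=0: C(4,0)·0.58^0·0.42^4 = 0.0311170
  k=1: C(4,1)·0.58^1·0.42^3 = 0.1718842
1 − 0.2030011 = 0.7969989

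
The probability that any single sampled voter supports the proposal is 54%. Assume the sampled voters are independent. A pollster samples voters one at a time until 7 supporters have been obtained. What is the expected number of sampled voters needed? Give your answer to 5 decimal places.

12.96296

Y = total sampled voters until the seventh success; negative binomial with r=7, p=0.54.
E[Y] = r / p = 7 / 0.54 = 12.9629630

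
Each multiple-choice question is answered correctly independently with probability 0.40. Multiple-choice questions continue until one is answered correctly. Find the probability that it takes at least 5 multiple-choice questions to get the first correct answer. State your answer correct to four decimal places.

Y = number of multiple-choice questions to the first success; geometric, p = 0.40.
P(Y > 4) = P(first 4 all fail) = (1−p)^4 = 0.129600

0.1296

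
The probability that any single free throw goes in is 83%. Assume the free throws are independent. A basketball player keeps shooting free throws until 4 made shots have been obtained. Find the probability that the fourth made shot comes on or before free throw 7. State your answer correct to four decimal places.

0.9811

Finishing within 7 free throws ⇔ at least 4 successes in the first 7. With X ~ Binomial(7, 0.83), P(Y ≤ 7) = 1 − P(X ≤ 3).
  k=0: C(7,0)·0.83^0·0.17^7 = 0.000004
  k=1: C(7,1)·0.83^1·0.17^6 = 0.000140
  k=2: C(7,2)·0.83^2·0.17^5 = 0.002054
  k=3: C(7,3)·0.83^3·0.17^4 = 0.016715
1 − 0.018913 = 0.981087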